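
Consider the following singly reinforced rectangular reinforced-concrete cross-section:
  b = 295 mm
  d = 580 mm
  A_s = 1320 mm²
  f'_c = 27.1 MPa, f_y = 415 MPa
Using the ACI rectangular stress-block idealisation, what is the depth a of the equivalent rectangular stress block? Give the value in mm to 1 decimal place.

a ≈ 80.6 mm

T = A_s f_y = 1320 × 415 = 547800 N = 547.8 kN.
Setting C = 0.85 f'_c a b equal to T: a = 547800/(0.85 × 27.1 × 295) = 80.6 mm.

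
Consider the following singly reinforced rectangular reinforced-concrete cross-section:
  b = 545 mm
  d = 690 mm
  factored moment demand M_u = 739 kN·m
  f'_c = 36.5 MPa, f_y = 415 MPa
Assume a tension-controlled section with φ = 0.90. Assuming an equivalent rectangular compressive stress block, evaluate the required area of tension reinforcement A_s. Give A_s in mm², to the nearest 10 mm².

A_s ≈ 3030 mm²

M_n = M_u/φ = 739/0.90 = 821.111 kN·m.
With M_n = 0.85 f'_c a b (d − a/2), solve the quadratic for a:
a = d − √(d² − 2M_n/(0.85 f'_c b)) = 690 − √(690² − 2 × 821.111×10⁶/(0.85 × 36.5 × 545)) = 74.39 mm.
A_s = 0.85 f'_c a b / f_y = 0.85 × 36.5 × 74.39 × 545 / 415 = 3030.9 mm².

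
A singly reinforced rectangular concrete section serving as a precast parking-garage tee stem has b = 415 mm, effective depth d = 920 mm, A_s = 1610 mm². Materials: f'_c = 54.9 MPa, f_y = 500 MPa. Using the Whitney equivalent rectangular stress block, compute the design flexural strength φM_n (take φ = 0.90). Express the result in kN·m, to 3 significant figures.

φM_n ≈ 651 kN·m

T = A_s f_y = 1610 × 500 = 805000 N = 805 kN.
From C = T: a = T/(0.85 f'_c b) = 805000/(0.85 × 54.9 × 415) = 41.57 mm.
M_n = T(d − a/2) = 805 kN × (920 − 20.785) mm = 723.87 kN·m.
φM_n = 0.90 × 723.87 = 651.48 kN·m.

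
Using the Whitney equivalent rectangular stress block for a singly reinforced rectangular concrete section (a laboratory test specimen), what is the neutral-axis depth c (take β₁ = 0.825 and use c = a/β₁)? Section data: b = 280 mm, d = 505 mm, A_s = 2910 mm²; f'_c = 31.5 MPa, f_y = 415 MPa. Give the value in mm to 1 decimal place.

c ≈ 195.3 mm

T = A_s f_y = 2910 × 415 = 1207650 N = 1207.65 kN.
Setting C = 0.85 f'_c a b equal to T: a = 1207650/(0.85 × 31.5 × 280) = 161.084 mm.
With β₁ = 0.825, c = a/β₁ = 161.084/0.825 = 195.3 mm.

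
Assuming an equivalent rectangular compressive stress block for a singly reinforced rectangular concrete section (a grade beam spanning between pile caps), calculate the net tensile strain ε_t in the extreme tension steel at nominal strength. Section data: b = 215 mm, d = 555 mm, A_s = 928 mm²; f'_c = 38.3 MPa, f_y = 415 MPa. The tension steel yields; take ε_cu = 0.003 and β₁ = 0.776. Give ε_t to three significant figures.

a = A_s f_y/(0.85 f'_c b) = 55.02 mm.
β₁ = 0.776, so c = a/β₁ = 55.02/0.776 = 70.90 mm.
From the linear strain diagram with ε_cu = 0.003: ε_t = 0.003 (d − c)/c = 0.003 × (555 − 70.90)/70.90 = 0.0205.
Since ε_t ≥ 0.005, the section is tension-controlled.

ε_t ≈ 0.0205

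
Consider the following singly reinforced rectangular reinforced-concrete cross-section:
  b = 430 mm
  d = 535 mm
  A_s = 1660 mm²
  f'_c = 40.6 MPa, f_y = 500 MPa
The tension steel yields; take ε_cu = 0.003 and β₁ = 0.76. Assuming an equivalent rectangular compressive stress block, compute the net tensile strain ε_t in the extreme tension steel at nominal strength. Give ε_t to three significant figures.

ε_t ≈ 0.0188

a = A_s f_y/(0.85 f'_c b) = 55.93 mm.
β₁ = 0.76, so c = a/β₁ = 55.93/0.76 = 73.59 mm.
From the linear strain diagram with ε_cu = 0.003: ε_t = 0.003 (d − c)/c = 0.003 × (535 − 73.59)/73.59 = 0.0188.
Since ε_t ≥ 0.005, the section is tension-controlled.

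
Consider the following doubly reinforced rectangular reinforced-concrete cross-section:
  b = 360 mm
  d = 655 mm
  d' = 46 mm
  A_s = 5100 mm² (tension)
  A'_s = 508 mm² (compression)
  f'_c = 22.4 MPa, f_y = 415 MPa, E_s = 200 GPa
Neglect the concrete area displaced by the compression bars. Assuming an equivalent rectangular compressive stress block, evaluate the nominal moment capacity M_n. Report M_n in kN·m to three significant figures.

M_n ≈ 1110 kN·m

Assume both tension and compression steel yield.
Net tension couple steel: A_s − A'_s = 4592 mm².
a = (A_s − A'_s) f_y / (0.85 f'_c b) = 1905680/(0.85 × 22.4 × 360) = 278.02 mm.
c = a/β₁ = 278.02/0.85 = 327.08 mm; ε'_s = 0.003(c − d')/c = 0.0026 ≥ f_y/E_s = 0.0021, so compression steel does yield.
M_n = (A_s − A'_s) f_y (d − a/2) + A'_s f_y (d − d') = [1905680 × (655 − 139.01) + 210820 × (655 − 46)] × 10⁻⁶ = 983.31 + 128.39 = 1111.70 kN·m.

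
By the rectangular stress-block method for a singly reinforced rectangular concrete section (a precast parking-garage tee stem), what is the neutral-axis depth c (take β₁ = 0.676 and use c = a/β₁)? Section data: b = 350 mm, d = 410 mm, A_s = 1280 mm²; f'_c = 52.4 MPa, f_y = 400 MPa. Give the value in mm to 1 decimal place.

T = A_s f_y = 1280 × 400 = 512000 N = 512 kN.
Setting C = 0.85 f'_c a b equal to T: a = 512000/(0.85 × 52.4 × 350) = 32.844 mm.
With β₁ = 0.676, c = a/β₁ = 32.844/0.676 = 48.6 mm.

c ≈ 48.6 mm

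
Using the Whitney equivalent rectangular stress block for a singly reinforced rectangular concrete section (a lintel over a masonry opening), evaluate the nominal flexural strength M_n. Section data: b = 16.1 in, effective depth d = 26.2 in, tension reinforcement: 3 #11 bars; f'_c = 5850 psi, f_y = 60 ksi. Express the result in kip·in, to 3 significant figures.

M_n ≈ 6860 kip·in

A_s = 3 × 1.56 = 4.68 in².
T = A_s f_y = 4.68 × 60 = 280.8 kips.
a = T/(0.85 f'_c b) = 280.8/(0.85 × 5.85 × 16.1) = 3.507 in.
M_n = T(d − a/2) = 280.8 × (26.2 − 1.7535) = 6864.6 kip·in.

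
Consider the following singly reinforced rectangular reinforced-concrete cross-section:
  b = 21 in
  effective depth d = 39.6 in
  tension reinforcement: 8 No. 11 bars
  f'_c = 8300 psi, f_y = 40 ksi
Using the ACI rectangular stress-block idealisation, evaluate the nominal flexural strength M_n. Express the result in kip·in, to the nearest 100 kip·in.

A_s = 8 × 1.56 = 12.48 in².
T = A_s f_y = 12.48 × 40 = 499.2 kips.
a = T/(0.85 f'_c b) = 499.2/(0.85 × 8.3 × 21) = 3.369 in.
M_n = T(d − a/2) = 499.2 × (39.6 − 1.6845) = 18927.4 kip·in.

M_n ≈ 18900 kip·in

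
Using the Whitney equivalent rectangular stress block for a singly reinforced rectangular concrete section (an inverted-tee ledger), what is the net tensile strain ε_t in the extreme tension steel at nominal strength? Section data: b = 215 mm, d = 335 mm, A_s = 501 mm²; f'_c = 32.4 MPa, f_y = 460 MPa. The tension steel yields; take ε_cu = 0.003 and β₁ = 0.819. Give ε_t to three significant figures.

a = A_s f_y/(0.85 f'_c b) = 38.92 mm.
β₁ = 0.819, so c = a/β₁ = 38.92/0.819 = 47.52 mm.
From the linear strain diagram with ε_cu = 0.003: ε_t = 0.003 (d − c)/c = 0.003 × (335 − 47.52)/47.52 = 0.0181.
Since ε_t ≥ 0.005, the section is tension-controlled.

ε_t ≈ 0.0181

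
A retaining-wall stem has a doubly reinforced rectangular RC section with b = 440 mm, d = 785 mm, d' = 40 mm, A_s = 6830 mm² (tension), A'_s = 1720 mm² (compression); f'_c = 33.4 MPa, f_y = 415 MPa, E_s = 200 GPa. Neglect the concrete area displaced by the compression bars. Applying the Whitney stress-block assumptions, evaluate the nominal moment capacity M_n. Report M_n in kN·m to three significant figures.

Assume both tension and compression steel yield.
Net tension couple steel: A_s − A'_s = 5110 mm².
a = (A_s − A'_s) f_y / (0.85 f'_c b) = 2120650/(0.85 × 33.4 × 440) = 169.77 mm.
c = a/β₁ = 169.77/0.811 = 209.33 mm; ε'_s = 0.003(c − d')/c = 0.0024 ≥ f_y/E_s = 0.0021, so compression steel does yield.
M_n = (A_s − A'_s) f_y (d − a/2) + A'_s f_y (d − d') = [2120650 × (785 − 84.885) + 713800 × (785 − 40)] × 10⁻⁶ = 1484.70 + 531.78 = 2016.48 kN·m.

M_n ≈ 2020 kN·m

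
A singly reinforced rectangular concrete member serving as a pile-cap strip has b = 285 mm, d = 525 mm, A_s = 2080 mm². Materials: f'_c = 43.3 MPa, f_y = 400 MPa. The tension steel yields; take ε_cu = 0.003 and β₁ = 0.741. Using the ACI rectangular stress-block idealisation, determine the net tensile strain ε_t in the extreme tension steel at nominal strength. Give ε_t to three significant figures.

a = A_s f_y/(0.85 f'_c b) = 79.32 mm.
β₁ = 0.741, so c = a/β₁ = 79.32/0.741 = 107.04 mm.
From the linear strain diagram with ε_cu = 0.003: ε_t = 0.003 (d − c)/c = 0.003 × (525 − 107.04)/107.04 = 0.0117.
Since ε_t ≥ 0.005, the section is tension-controlled.

ε_t ≈ 0.0117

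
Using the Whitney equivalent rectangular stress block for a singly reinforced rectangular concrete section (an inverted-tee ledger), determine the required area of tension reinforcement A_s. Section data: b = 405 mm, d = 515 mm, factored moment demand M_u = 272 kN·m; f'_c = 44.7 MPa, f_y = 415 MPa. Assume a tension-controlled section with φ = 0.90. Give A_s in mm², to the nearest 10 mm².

M_n = M_u/φ = 272/0.90 = 302.222 kN·m.
With M_n = 0.85 f'_c a b (d − a/2), solve the quadratic for a:
a = d − √(d² − 2M_n/(0.85 f'_c b)) = 515 − √(515² − 2 × 302.222×10⁶/(0.85 × 44.7 × 405)) = 39.66 mm.
A_s = 0.85 f'_c a b / f_y = 0.85 × 44.7 × 39.66 × 405 / 415 = 1470.6 mm².

A_s ≈ 1470 mm²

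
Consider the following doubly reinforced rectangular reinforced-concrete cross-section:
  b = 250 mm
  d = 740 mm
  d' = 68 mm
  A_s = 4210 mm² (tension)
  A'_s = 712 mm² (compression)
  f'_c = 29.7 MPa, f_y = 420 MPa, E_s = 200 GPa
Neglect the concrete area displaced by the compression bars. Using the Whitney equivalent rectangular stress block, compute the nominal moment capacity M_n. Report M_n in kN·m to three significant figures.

Assume both tension and compression steel yield.
Net tension couple steel: A_s − A'_s = 3498 mm².
a = (A_s − A'_s) f_y / (0.85 f'_c b) = 1469160/(0.85 × 29.7 × 250) = 232.78 mm.
c = a/β₁ = 232.78/0.838 = 277.78 mm; ε'_s = 0.003(c − d')/c = 0.0023 ≥ f_y/E_s = 0.0021, so compression steel does yield.
M_n = (A_s − A'_s) f_y (d − a/2) + A'_s f_y (d − d') = [1469160 × (740 − 116.39) + 299040 × (740 − 68)] × 10⁻⁶ = 916.18 + 200.95 = 1117.13 kN·m.

M_n ≈ 1120 kN·m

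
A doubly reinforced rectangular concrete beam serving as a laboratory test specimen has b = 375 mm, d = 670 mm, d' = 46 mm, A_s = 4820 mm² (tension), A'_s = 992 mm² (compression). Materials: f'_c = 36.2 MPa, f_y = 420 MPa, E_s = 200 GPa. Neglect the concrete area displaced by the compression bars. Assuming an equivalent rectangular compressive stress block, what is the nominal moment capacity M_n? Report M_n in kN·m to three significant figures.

Assume both tension and compression steel yield.
Net tension couple steel: A_s − A'_s = 3828 mm².
a = (A_s − A'_s) f_y / (0.85 f'_c b) = 1607760/(0.85 × 36.2 × 375) = 139.34 mm.
c = a/β₁ = 139.34/0.791 = 176.16 mm; ε'_s = 0.003(c − d')/c = 0.0022 ≥ f_y/E_s = 0.0021, so compression steel does yield.
M_n = (A_s − A'_s) f_y (d − a/2) + A'_s f_y (d − d') = [1607760 × (670 − 69.67) + 416640 × (670 − 46)] × 10⁻⁶ = 965.19 + 259.98 = 1225.17 kN·m.

M_n ≈ 1230 kN·m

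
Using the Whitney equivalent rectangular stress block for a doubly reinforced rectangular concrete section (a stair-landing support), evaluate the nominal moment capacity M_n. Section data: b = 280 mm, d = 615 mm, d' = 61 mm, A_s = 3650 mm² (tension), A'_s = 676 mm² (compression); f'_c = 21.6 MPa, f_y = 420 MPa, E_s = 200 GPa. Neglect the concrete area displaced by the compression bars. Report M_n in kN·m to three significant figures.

M_n ≈ 774 kN·m

Assume both tension and compression steel yield.
Net tension couple steel: A_s − A'_s = 2974 mm².
a = (A_s − A'_s) f_y / (0.85 f'_c b) = 1249080/(0.85 × 21.6 × 280) = 242.97 mm.
c = a/β₁ = 242.97/0.85 = 285.85 mm; ε'_s = 0.003(c − d')/c = 0.0024 ≥ f_y/E_s = 0.0021, so compression steel does yield.
M_n = (A_s − A'_s) f_y (d − a/2) + A'_s f_y (d − d') = [1249080 × (615 − 121.485) + 283920 × (615 − 61)] × 10⁻⁶ = 616.44 + 157.29 = 773.73 kN·m.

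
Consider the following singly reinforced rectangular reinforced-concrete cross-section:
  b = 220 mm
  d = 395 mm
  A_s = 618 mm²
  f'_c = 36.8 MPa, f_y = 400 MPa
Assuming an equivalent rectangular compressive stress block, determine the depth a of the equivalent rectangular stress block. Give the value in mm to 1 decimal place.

a ≈ 35.9 mm

T = A_s f_y = 618 × 400 = 247200 N = 247.2 kN.
Setting C = 0.85 f'_c a b equal to T: a = 247200/(0.85 × 36.8 × 220) = 35.9 mm.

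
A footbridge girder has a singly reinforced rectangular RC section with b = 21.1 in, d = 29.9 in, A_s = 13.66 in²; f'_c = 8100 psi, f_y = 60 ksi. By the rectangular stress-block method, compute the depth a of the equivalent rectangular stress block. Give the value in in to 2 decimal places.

T = A_s f_y = 13.66 × 60 = 819.6 kips.
a = T/(0.85 f'_c b) = 819.6/(0.85 × 8.1 × 21.1) = 5.64 in.

a ≈ 5.64 in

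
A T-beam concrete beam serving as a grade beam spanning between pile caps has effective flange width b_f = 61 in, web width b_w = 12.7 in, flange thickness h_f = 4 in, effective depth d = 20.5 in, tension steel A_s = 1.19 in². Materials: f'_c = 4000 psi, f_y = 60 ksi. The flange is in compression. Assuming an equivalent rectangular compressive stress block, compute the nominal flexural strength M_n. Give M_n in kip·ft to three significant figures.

Tension: T = A_s f_y = 1.19 × 60 = 71.4 kips.
Try a within the flange: a = T/(0.85 f'_c b_f) = 71.4/(0.85 × 4 × 61) = 0.344 in.
Since a = 0.344 ≤ h_f = 4 in, the stress block lies entirely in the flange; analyse as a rectangular beam of width b_f.
M_n = T(d − a/2) = 71.4 × (20.5 − 0.172) = 1451.4 kip·in.
M_n = 1451.4/12 = 120.95 kip·ft.

M_n ≈ 121 kip·ft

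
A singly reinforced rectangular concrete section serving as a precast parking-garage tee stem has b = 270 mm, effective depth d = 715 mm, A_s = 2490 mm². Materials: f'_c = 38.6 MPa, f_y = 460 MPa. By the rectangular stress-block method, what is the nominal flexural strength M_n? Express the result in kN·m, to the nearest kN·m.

M_n ≈ 745 kN·m

T = A_s f_y = 2490 × 460 = 1145400 N = 1145.4 kN.
From C = T: a = T/(0.85 f'_c b) = 1145400/(0.85 × 38.6 × 270) = 129.30 mm.
M_n = T(d − a/2) = 1145.4 kN × (715 − 64.65) mm = 744.91 kN·m.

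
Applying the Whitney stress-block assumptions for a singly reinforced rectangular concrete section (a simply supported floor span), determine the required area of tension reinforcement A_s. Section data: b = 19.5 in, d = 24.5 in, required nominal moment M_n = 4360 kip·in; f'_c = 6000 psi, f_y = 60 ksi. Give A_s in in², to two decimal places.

A_s ≈ 3.08 in²

From M_n = 0.85 f'_c a b (d − a/2):
a = d − √(d² − 2M_n/(0.85 f'_c b)) = 24.5 − √(24.5² − 2 × 4360/(0.85 × 6 × 19.5)) = 1.860 in.
A_s = 0.85 f'_c a b / f_y = 0.85 × 6 × 1.860 × 19.5 / 60 = 3.083 in².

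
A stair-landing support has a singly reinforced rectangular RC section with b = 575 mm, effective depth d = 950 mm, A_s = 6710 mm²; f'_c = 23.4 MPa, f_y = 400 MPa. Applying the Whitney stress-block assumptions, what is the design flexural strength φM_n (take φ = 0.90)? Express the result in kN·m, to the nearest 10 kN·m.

φM_n ≈ 2010 kN·m

T = A_s f_y = 6710 × 400 = 2684000 N = 2684 kN.
From C = T: a = T/(0.85 f'_c b) = 2684000/(0.85 × 23.4 × 575) = 234.68 mm.
M_n = T(d − a/2) = 2684 kN × (950 − 117.34) mm = 2234.86 kN·m.
φM_n = 0.90 × 2234.86 = 2011.37 kN·m.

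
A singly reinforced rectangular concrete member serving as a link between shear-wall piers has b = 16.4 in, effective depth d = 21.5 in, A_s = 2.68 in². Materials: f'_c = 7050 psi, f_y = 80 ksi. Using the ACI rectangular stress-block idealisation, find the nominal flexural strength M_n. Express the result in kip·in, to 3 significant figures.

T = A_s f_y = 2.68 × 80 = 214.4 kips.
a = T/(0.85 f'_c b) = 214.4/(0.85 × 7.05 × 16.4) = 2.182 in.
M_n = T(d − a/2) = 214.4 × (21.5 − 1.091) = 4375.7 kip·in.

M_n ≈ 4380 kip·in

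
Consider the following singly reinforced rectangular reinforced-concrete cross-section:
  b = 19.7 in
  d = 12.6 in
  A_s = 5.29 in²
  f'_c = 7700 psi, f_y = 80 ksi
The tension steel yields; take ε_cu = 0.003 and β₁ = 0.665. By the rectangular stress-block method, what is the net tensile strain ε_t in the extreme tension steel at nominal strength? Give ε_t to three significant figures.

ε_t ≈ 0.00466

a = A_s f_y/(0.85 f'_c b) = 3.282 in.
β₁ = 0.665, so c = a/β₁ = 3.282/0.665 = 4.935 in.
From the linear strain diagram with ε_cu = 0.003: ε_t = 0.003 (d − c)/c = 0.003 × (12.6 − 4.935)/4.935 = 0.00466.
ε_t is between 0.004 and 0.005 — transition zone.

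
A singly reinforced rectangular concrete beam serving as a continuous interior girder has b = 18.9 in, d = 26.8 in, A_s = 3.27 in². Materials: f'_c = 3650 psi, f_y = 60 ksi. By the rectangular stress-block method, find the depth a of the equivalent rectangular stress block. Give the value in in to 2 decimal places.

a ≈ 3.35 in

T = A_s f_y = 3.27 × 60 = 196.2 kips.
a = T/(0.85 f'_c b) = 196.2/(0.85 × 3.65 × 18.9) = 3.35 in.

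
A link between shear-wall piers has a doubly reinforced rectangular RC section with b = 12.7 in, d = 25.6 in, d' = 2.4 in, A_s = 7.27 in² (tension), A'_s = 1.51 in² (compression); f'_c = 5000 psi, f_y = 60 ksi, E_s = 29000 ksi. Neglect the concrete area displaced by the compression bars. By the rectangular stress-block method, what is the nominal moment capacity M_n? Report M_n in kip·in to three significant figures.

Assume both steels yield.
a = (A_s − A'_s) f_y/(0.85 f'_c b) = (7.27 − 1.51) × 60/(0.85 × 5 × 12.7) = 6.403 in.
c = a/β₁ = 6.403/0.8 = 8.004 in; ε'_s = 0.003(c − d')/c = 0.0021 ≥ ε_y = 0.0021, so the compression steel yields.
M_n = (A_s − A'_s) f_y (d − a/2) + A'_s f_y (d − d') = 345.6 × (25.6 − 3.2015) + 90.6 × (25.6 − 2.4) = 7740.9 + 2101.9 = 9842.8 kip·in.

M_n ≈ 9840 kip·in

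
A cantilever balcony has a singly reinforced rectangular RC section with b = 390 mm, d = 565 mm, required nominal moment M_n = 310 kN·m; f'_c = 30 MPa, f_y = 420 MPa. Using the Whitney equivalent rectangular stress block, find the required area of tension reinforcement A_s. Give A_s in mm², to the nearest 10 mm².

With M_n = 0.85 f'_c a b (d − a/2), solve the quadratic for a:
a = d − √(d² − 2M_n/(0.85 f'_c b)) = 565 − √(565² − 2 × 310×10⁶/(0.85 × 30 × 390)) = 58.16 mm.
A_s = 0.85 f'_c a b / f_y = 0.85 × 30 × 58.16 × 390 / 420 = 1377.1 mm².

A_s ≈ 1380 mm²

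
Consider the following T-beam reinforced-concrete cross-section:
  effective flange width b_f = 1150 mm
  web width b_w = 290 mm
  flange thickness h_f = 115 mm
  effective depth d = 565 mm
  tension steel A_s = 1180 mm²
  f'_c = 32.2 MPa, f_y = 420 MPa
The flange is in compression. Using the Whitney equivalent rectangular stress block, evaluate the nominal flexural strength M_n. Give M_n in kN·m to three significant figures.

Tension: T = A_s f_y = 1180 × 420 = 495600 N.
Try a within the flange: a = T/(0.85 f'_c b_f) = 495600/(0.85 × 32.2 × 1150) = 15.75 mm.
Since a = 15.75 ≤ h_f = 115 mm, the stress block lies entirely in the flange; analyse as a rectangular beam of width b_f.
M_n = T(d − a/2) = 495600 × (565 − 7.875) = 276.11 × 10⁶ N·mm.
M_n = 276.11 kN·m.

M_n ≈ 276 kN·m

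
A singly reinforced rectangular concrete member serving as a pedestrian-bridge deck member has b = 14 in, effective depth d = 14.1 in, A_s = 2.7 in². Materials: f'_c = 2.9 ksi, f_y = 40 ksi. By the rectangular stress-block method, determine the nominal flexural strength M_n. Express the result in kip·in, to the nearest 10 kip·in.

T = A_s f_y = 2.7 × 40 = 108 kips.
a = T/(0.85 f'_c b) = 108/(0.85 × 2.9 × 14) = 3.130 in.
M_n = T(d − a/2) = 108 × (14.1 − 1.565) = 1353.8 kip·in.

M_n ≈ 1350 kip·in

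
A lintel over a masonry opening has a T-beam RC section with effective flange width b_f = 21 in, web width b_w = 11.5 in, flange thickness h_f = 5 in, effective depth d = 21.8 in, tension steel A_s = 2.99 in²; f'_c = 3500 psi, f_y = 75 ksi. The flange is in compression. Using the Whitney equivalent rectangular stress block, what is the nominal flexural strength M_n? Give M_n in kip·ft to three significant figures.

M_n ≈ 374 kip·ft

Tension: T = A_s f_y = 2.99 × 75 = 224.25 kips.
Try a within the flange: a = T/(0.85 f'_c b_f) = 224.25/(0.85 × 3.5 × 21) = 3.589 in.
Since a = 3.589 ≤ h_f = 5 in, the stress block lies entirely in the flange; analyse as a rectangular beam of width b_f.
M_n = T(d − a/2) = 224.25 × (21.8 − 1.7945) = 4486.2 kip·in.
M_n = 4486.2/12 = 373.85 kip·ft.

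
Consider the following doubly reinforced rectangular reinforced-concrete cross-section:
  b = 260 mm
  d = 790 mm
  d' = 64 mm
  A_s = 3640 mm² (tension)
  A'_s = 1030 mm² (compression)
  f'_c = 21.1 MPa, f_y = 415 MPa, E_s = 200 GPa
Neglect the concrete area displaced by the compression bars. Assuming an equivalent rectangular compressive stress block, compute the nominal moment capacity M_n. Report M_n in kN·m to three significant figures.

M_n ≈ 1040 kN·m

Assume both tension and compression steel yield.
Net tension couple steel: A_s − A'_s = 2610 mm².
a = (A_s − A'_s) f_y / (0.85 f'_c b) = 1083150/(0.85 × 21.1 × 260) = 232.28 mm.
c = a/β₁ = 232.28/0.85 = 273.27 mm; ε'_s = 0.003(c − d')/c = 0.0023 ≥ f_y/E_s = 0.0021, so compression steel does yield.
M_n = (A_s − A'_s) f_y (d − a/2) + A'_s f_y (d − d') = [1083150 × (790 − 116.14) + 427450 × (790 − 64)] × 10⁻⁶ = 729.89 + 310.33 = 1040.22 kN·m.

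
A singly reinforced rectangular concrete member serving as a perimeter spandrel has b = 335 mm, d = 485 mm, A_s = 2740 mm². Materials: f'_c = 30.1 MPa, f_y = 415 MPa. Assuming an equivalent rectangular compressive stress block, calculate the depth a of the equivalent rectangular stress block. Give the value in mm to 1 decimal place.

T = A_s f_y = 2740 × 415 = 1137100 N = 1137.1 kN.
Setting C = 0.85 f'_c a b equal to T: a = 1137100/(0.85 × 30.1 × 335) = 132.7 mm.

a ≈ 132.7 mm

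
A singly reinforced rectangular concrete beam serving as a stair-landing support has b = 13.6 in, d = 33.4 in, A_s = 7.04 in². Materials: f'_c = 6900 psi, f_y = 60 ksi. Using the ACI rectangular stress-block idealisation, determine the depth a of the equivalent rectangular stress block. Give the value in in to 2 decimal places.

a ≈ 5.30 in

T = A_s f_y = 7.04 × 60 = 422.4 kips.
a = T/(0.85 f'_c b) = 422.4/(0.85 × 6.9 × 13.6) = 5.30 in.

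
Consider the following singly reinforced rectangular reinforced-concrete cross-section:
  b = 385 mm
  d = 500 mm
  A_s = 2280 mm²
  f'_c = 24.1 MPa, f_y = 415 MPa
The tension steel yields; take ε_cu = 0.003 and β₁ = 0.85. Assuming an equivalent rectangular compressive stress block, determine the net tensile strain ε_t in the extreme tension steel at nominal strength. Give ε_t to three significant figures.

ε_t ≈ 0.00763

a = A_s f_y/(0.85 f'_c b) = 119.97 mm.
β₁ = 0.85, so c = a/β₁ = 119.97/0.85 = 141.14 mm.
From the linear strain diagram with ε_cu = 0.003: ε_t = 0.003 (d − c)/c = 0.003 × (500 − 141.14)/141.14 = 0.00763.
Since ε_t ≥ 0.005, the section is tension-controlled.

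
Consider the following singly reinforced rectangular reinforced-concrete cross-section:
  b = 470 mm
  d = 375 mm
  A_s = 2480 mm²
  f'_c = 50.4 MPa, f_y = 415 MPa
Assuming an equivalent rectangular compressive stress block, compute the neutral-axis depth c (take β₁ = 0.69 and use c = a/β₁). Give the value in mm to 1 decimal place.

T = A_s f_y = 2480 × 415 = 1029200 N = 1029.2 kN.
Setting C = 0.85 f'_c a b equal to T: a = 1029200/(0.85 × 50.4 × 470) = 51.115 mm.
With β₁ = 0.69, c = a/β₁ = 51.115/0.69 = 74.1 mm.

c ≈ 74.1 mm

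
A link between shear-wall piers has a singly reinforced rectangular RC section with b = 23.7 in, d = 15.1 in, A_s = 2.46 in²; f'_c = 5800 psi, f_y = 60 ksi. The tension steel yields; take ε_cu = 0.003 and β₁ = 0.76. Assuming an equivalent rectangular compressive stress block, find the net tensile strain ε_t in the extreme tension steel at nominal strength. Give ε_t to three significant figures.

a = A_s f_y/(0.85 f'_c b) = 1.263 in.
β₁ = 0.76, so c = a/β₁ = 1.263/0.76 = 1.662 in.
From the linear strain diagram with ε_cu = 0.003: ε_t = 0.003 (d − c)/c = 0.003 × (15.1 − 1.662)/1.662 = 0.0243.
Since ε_t ≥ 0.005, the section is tension-controlled.

ε_t ≈ 0.0243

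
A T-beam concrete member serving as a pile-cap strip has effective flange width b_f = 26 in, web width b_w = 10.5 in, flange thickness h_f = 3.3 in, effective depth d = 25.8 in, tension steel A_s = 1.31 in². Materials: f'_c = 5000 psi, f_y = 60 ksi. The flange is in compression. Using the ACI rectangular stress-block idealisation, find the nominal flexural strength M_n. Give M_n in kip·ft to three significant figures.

Tension: T = A_s f_y = 1.31 × 60 = 78.6 kips.
Try a within the flange: a = T/(0.85 f'_c b_f) = 78.6/(0.85 × 5 × 26) = 0.711 in.
Since a = 0.711 ≤ h_f = 3.3 in, the stress block lies entirely in the flange; analyse as a rectangular beam of width b_f.
M_n = T(d − a/2) = 78.6 × (25.8 − 0.3555) = 1999.9 kip·in.
M_n = 1999.9/12 = 166.66 kip·ft.

M_n ≈ 167 kip·ft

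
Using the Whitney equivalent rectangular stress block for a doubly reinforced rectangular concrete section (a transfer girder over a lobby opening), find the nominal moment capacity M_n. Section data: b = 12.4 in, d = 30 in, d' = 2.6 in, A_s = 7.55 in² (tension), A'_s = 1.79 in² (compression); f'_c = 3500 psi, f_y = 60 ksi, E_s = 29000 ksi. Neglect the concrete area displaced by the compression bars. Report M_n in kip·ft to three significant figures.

M_n ≈ 974 kip·ft

Assume both steels yield.
a = (A_s − A'_s) f_y/(0.85 f'_c b) = (7.55 − 1.79) × 60/(0.85 × 3.5 × 12.4) = 9.368 in.
c = a/β₁ = 9.368/0.85 = 11.021 in; ε'_s = 0.003(c − d')/c = 0.0023 ≥ ε_y = 0.0021, so the compression steel yields.
M_n = (A_s − A'_s) f_y (d − a/2) + A'_s f_y (d − d') = 345.6 × (30 − 4.684) + 107.4 × (30 − 2.6) = 8749.2 + 2942.8 = 11692.0 kip·in = 11692.0/12 = 974.33 kip·ft.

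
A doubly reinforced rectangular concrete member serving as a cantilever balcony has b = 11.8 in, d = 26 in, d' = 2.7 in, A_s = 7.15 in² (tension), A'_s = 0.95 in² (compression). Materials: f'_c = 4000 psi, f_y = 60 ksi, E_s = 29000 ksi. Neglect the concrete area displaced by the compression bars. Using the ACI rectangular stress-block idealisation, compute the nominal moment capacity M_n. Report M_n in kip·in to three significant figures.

Assume both steels yield.
a = (A_s − A'_s) f_y/(0.85 f'_c b) = (7.15 − 0.95) × 60/(0.85 × 4 × 11.8) = 9.272 in.
c = a/β₁ = 9.272/0.85 = 10.908 in; ε'_s = 0.003(c − d')/c = 0.0023 ≥ ε_y = 0.0021, so the compression steel yields.
M_n = (A_s − A'_s) f_y (d − a/2) + A'_s f_y (d − d') = 372 × (26 − 4.636) + 57 × (26 − 2.7) = 7947.4 + 1328.1 = 9275.5 kip·in.

M_n ≈ 9280 kip·in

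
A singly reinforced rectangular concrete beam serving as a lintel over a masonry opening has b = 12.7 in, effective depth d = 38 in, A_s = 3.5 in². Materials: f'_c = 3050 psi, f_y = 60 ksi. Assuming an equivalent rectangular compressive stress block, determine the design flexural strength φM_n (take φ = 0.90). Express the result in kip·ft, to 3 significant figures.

T = A_s f_y = 3.5 × 60 = 210 kips.
a = T/(0.85 f'_c b) = 210/(0.85 × 3.05 × 12.7) = 6.378 in.
M_n = T(d − a/2) = 210 × (38 − 3.189) = 7310.3 kip·in = 7310.3/12 = 609.19 kip·ft.
φM_n = 0.90 × 609.19 = 548.27 kip·ft.

φM_n ≈ 548 kip·ft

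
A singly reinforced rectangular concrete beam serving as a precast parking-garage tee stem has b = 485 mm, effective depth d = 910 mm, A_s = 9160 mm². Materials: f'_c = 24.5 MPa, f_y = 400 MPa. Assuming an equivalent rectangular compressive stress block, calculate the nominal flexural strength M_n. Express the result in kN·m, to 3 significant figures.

M_n ≈ 2670 kN·m

T = A_s f_y = 9160 × 400 = 3664000 N = 3664 kN.
From C = T: a = T/(0.85 f'_c b) = 3664000/(0.85 × 24.5 × 485) = 362.77 mm.
M_n = T(d − a/2) = 3664 kN × (910 − 181.385) mm = 2669.65 kN·m.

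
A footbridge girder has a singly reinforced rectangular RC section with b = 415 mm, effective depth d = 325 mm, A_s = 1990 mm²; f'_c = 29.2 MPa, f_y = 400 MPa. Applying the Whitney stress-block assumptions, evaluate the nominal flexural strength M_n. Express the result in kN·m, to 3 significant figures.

M_n ≈ 228 kN·m

T = A_s f_y = 1990 × 400 = 796000 N = 796 kN.
From C = T: a = T/(0.85 f'_c b) = 796000/(0.85 × 29.2 × 415) = 77.28 mm.
M_n = T(d − a/2) = 796 kN × (325 − 38.64) mm = 227.94 kN·m.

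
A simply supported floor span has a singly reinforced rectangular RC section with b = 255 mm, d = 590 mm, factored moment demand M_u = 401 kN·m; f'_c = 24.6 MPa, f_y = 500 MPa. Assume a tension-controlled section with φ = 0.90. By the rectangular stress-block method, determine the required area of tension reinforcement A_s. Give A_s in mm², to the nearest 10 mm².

M_n = M_u/φ = 401/0.90 = 445.556 kN·m.
With M_n = 0.85 f'_c a b (d − a/2), solve the quadratic for a:
a = d − √(d² − 2M_n/(0.85 f'_c b)) = 590 − √(590² − 2 × 445.556×10⁶/(0.85 × 24.6 × 255)) = 164.59 mm.
A_s = 0.85 f'_c a b / f_y = 0.85 × 24.6 × 164.59 × 255 / 500 = 1755.2 mm².

A_s ≈ 1760 mm²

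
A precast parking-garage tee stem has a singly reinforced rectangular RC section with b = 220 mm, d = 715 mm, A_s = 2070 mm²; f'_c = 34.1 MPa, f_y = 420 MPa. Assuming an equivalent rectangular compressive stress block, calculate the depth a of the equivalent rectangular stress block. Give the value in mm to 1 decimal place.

a ≈ 136.3 mm

T = A_s f_y = 2070 × 420 = 869400 N = 869.4 kN.
Setting C = 0.85 f'_c a b equal to T: a = 869400/(0.85 × 34.1 × 220) = 136.3 mm.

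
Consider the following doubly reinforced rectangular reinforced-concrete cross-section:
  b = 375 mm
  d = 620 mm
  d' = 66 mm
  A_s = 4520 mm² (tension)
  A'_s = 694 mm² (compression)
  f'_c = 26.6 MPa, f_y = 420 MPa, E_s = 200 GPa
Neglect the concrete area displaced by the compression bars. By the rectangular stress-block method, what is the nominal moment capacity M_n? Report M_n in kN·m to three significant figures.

M_n ≈ 1010 kN·m

Assume both tension and compression steel yield.
Net tension couple steel: A_s − A'_s = 3826 mm².
a = (A_s − A'_s) f_y / (0.85 f'_c b) = 1606920/(0.85 × 26.6 × 375) = 189.52 mm.
c = a/β₁ = 189.52/0.85 = 222.96 mm; ε'_s = 0.003(c − d')/c = 0.0021 ≥ f_y/E_s = 0.0021, so compression steel does yield.
M_n = (A_s − A'_s) f_y (d − a/2) + A'_s f_y (d − d') = [1606920 × (620 − 94.76) + 291480 × (620 − 66)] × 10⁻⁶ = 844.02 + 161.48 = 1005.50 kN·m.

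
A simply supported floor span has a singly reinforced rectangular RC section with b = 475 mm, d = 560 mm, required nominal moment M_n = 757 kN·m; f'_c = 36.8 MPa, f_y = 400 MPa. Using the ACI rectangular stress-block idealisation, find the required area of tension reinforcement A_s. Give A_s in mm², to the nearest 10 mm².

A_s ≈ 3710 mm²

With M_n = 0.85 f'_c a b (d − a/2), solve the quadratic for a:
a = d − √(d² − 2M_n/(0.85 f'_c b)) = 560 − √(560² − 2 × 757×10⁶/(0.85 × 36.8 × 475)) = 99.89 mm.
A_s = 0.85 f'_c a b / f_y = 0.85 × 36.8 × 99.89 × 475 / 400 = 3710.4 mm².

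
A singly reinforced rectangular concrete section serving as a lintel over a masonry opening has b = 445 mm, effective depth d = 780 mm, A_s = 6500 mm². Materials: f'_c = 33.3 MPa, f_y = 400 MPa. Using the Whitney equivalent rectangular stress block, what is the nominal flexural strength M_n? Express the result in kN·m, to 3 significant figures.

M_n ≈ 1760 kN·m

T = A_s f_y = 6500 × 400 = 2600000 N = 2600 kN.
From C = T: a = T/(0.85 f'_c b) = 2600000/(0.85 × 33.3 × 445) = 206.42 mm.
M_n = T(d − a/2) = 2600 kN × (780 − 103.21) mm = 1759.65 kN·m.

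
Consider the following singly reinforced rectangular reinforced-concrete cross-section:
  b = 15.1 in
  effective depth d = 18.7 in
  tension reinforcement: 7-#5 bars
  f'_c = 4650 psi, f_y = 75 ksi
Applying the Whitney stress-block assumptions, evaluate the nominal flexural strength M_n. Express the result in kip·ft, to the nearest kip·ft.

M_n ≈ 235 kip·ft

A_s = 7 × 0.31 = 2.17 in².
T = A_s f_y = 2.17 × 75 = 162.75 kips.
a = T/(0.85 f'_c b) = 162.75/(0.85 × 4.65 × 15.1) = 2.727 in.
M_n = T(d − a/2) = 162.75 × (18.7 − 1.3635) = 2821.5 kip·in = 2821.5/12 = 235.13 kip·ft.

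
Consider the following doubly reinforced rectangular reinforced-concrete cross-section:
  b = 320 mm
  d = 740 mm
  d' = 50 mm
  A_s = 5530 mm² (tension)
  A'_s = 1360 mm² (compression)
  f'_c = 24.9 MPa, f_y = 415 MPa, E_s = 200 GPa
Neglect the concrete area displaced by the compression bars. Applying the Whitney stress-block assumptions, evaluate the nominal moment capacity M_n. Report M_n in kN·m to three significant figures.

M_n ≈ 1450 kN·m

Assume both tension and compression steel yield.
Net tension couple steel: A_s − A'_s = 4170 mm².
a = (A_s − A'_s) f_y / (0.85 f'_c b) = 1730550/(0.85 × 24.9 × 320) = 255.51 mm.
c = a/β₁ = 255.51/0.85 = 300.60 mm; ε'_s = 0.003(c − d')/c = 0.0025 ≥ f_y/E_s = 0.0021, so compression steel does yield.
M_n = (A_s − A'_s) f_y (d − a/2) + A'_s f_y (d − d') = [1730550 × (740 − 127.755) + 564400 × (740 − 50)] × 10⁻⁶ = 1059.52 + 389.44 = 1448.96 kN·m.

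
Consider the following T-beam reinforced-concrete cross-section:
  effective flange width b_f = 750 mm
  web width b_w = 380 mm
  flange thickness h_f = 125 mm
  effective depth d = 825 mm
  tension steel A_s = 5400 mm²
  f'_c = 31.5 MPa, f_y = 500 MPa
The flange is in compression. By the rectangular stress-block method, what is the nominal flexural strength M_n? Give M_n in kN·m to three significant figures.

Tension: T = A_s f_y = 5400 × 500 = 2700000 N.
Try a within the flange: a = T/(0.85 f'_c b_f) = 2700000/(0.85 × 31.5 × 750) = 134.45 mm.
a = 134.45 > h_f = 125 mm: the block extends into the web. Split into flange-overhang and web parts.
C_f = 0.85 f'_c (b_f − b_w) h_f = 0.85 × 31.5 × (750 − 380) × 125 = 1238344 N.
Remaining web compression depth: a_w = (T − C_f)/(0.85 f'_c b_w) = (2700000 − 1238344)/(0.85 × 31.5 × 380) = 143.66 mm.
M_n = C_f(d − h_f/2) + (T − C_f)(d − a_w/2) = 1238344 × (825 − 62.5) + 1461656 × (825 − 71.83) = 944.24 + 1100.88 = 2045.12 × 10⁶ N·mm.
M_n = 2045.12 kN·m.

M_n ≈ 2050 kN·m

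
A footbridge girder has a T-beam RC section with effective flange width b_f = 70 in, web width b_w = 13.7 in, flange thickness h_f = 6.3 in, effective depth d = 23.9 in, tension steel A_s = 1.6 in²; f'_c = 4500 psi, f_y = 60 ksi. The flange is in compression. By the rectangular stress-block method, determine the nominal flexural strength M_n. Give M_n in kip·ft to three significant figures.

M_n ≈ 190 kip·ft

Tension: T = A_s f_y = 1.6 × 60 = 96 kips.
Try a within the flange: a = T/(0.85 f'_c b_f) = 96/(0.85 × 4.5 × 70) = 0.359 in.
Since a = 0.359 ≤ h_f = 6.3 in, the stress block lies entirely in the flange; analyse as a rectangular beam of width b_f.
M_n = T(d − a/2) = 96 × (23.9 − 0.1795) = 2277.2 kip·in.
M_n = 2277.2/12 = 189.77 kip·ft.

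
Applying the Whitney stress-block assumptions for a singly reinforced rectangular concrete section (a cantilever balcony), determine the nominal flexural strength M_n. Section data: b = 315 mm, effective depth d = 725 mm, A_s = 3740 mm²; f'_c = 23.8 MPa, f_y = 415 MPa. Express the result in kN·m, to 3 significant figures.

M_n ≈ 936 kN·m

T = A_s f_y = 3740 × 415 = 1552100 N = 1552.1 kN.
From C = T: a = T/(0.85 f'_c b) = 1552100/(0.85 × 23.8 × 315) = 243.56 mm.
M_n = T(d − a/2) = 1552.1 kN × (725 − 121.78) mm = 936.26 kN·m.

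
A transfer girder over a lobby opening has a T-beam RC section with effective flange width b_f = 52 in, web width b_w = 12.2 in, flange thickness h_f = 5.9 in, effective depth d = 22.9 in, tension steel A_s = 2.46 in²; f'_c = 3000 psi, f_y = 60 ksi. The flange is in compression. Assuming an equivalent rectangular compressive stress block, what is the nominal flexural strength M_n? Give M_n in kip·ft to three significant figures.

Tension: T = A_s f_y = 2.46 × 60 = 147.6 kips.
Try a within the flange: a = T/(0.85 f'_c b_f) = 147.6/(0.85 × 3 × 52) = 1.113 in.
Since a = 1.113 ≤ h_f = 5.9 in, the stress block lies entirely in the flange; analyse as a rectangular beam of width b_f.
M_n = T(d − a/2) = 147.6 × (22.9 − 0.5565) = 3297.9 kip·in.
M_n = 3297.9/12 = 274.83 kip·ft.

M_n ≈ 275 kip·ft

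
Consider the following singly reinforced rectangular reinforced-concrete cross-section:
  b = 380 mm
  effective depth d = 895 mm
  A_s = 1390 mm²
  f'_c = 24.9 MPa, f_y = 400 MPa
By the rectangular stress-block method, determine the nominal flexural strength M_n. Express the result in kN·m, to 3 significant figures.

M_n ≈ 478 kN·m

T = A_s f_y = 1390 × 400 = 556000 N = 556 kN.
From C = T: a = T/(0.85 f'_c b) = 556000/(0.85 × 24.9 × 380) = 69.13 mm.
M_n = T(d − a/2) = 556 kN × (895 − 34.565) mm = 478.40 kN·m.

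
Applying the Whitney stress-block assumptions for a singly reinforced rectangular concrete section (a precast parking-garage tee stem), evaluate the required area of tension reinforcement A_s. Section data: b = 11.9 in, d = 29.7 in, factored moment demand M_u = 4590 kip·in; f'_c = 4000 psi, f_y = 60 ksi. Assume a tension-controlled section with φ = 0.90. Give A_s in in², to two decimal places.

A_s ≈ 3.10 in²

M_n = M_u/φ = 4590/0.90 = 5100 kip·in.
From M_n = 0.85 f'_c a b (d − a/2):
a = d − √(d² − 2M_n/(0.85 f'_c b)) = 29.7 − √(29.7² − 2 × 5100/(0.85 × 4 × 11.9)) = 4.600 in.
A_s = 0.85 f'_c a b / f_y = 0.85 × 4 × 4.600 × 11.9 / 60 = 3.102 in².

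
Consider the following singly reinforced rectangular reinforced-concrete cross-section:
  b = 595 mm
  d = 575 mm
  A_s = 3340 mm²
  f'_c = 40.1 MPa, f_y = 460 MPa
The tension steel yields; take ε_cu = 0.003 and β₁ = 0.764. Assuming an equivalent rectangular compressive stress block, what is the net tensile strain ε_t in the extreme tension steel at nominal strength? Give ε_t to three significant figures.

ε_t ≈ 0.0144

a = A_s f_y/(0.85 f'_c b) = 75.76 mm.
β₁ = 0.764, so c = a/β₁ = 75.76/0.764 = 99.16 mm.
From the linear strain diagram with ε_cu = 0.003: ε_t = 0.003 (d − c)/c = 0.003 × (575 − 99.16)/99.16 = 0.0144.
Since ε_t ≥ 0.005, the section is tension-controlled.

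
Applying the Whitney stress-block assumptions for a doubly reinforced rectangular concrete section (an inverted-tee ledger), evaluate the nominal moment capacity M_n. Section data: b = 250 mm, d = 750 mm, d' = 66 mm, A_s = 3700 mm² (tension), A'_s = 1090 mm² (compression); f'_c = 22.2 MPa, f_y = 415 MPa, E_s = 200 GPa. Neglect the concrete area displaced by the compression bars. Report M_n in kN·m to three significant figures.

Assume both tension and compression steel yield.
Net tension couple steel: A_s − A'_s = 2610 mm².
a = (A_s − A'_s) f_y / (0.85 f'_c b) = 1083150/(0.85 × 22.2 × 250) = 229.60 mm.
c = a/β₁ = 229.60/0.85 = 270.12 mm; ε'_s = 0.003(c − d')/c = 0.0023 ≥ f_y/E_s = 0.0021, so compression steel does yield.
M_n = (A_s − A'_s) f_y (d − a/2) + A'_s f_y (d − d') = [1083150 × (750 − 114.8) + 452350 × (750 − 66)] × 10⁻⁶ = 688.02 + 309.41 = 997.43 kN·m.

M_n ≈ 997 kN·m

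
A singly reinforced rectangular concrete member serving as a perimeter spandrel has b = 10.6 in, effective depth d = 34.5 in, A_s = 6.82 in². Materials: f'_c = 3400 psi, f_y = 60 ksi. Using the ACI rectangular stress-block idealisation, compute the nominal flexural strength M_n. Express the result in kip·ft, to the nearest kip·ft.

T = A_s f_y = 6.82 × 60 = 409.2 kips.
a = T/(0.85 f'_c b) = 409.2/(0.85 × 3.4 × 10.6) = 13.358 in.
M_n = T(d − a/2) = 409.2 × (34.5 − 6.679) = 11384.4 kip·in = 11384.4/12 = 948.70 kip·ft.

M_n ≈ 949 kip·ft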